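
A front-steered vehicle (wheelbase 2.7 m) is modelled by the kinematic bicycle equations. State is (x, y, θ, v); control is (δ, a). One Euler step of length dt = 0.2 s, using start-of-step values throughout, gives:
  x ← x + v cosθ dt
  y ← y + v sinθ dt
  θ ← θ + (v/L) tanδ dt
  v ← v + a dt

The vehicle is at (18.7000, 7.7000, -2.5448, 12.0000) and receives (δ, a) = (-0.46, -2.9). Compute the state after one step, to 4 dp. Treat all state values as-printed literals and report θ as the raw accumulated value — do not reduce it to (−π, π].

x' = 18.7000 + 12.0000·cos(-2.5448)·0.2 = 16.7149
y' = 7.7000 + 12.0000·sin(-2.5448)·0.2 = 6.3512
θ' = -2.5448 + (12.0000/2.7)·tan(-0.46)·0.2 = -2.9852
v' = 12.0000 − 2.9000·0.2 = 11.4200

(16.7149, 6.3512, -2.9852, 11.4200)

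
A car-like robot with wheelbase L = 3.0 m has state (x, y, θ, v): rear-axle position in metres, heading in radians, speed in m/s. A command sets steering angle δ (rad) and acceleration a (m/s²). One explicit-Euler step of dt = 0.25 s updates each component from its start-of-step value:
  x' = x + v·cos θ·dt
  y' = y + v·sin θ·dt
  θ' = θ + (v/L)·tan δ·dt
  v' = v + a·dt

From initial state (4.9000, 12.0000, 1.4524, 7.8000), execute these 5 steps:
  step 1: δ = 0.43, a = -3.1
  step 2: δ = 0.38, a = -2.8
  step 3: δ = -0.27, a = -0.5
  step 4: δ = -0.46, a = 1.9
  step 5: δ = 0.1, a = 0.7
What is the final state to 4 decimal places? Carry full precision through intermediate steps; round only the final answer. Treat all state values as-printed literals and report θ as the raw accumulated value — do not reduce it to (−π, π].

(3.7516, 20.2757, 1.6383, 6.8500)

after step 1 (δ=0.43, a=-3.1): (5.130334, 13.936349, 1.750504, 7.025000)
after step 2 (δ=0.38, a=-2.8): (4.816419, 15.664316, 1.984327, 6.325000)
after step 3 (δ=-0.27, a=-0.5): (4.181002, 17.112279, 1.838452, 6.200000)
after step 4 (δ=-0.46, a=1.9): (3.771072, 18.607089, 1.582470, 6.675000)
after step 5 (δ=0.1, a=0.7): (3.751592, 20.275726, 1.638281, 6.850000)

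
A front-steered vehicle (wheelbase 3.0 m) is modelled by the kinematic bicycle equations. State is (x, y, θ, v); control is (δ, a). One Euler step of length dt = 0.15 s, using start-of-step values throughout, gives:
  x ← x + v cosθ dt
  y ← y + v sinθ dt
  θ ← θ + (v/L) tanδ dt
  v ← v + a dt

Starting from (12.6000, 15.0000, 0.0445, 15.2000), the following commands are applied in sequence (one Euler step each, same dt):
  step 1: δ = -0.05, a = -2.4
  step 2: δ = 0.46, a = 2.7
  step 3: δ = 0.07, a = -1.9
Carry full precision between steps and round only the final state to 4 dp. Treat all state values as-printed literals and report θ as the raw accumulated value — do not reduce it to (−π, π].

(19.2323, 15.9515, 0.4275, 14.9600)

after step 1 (δ=-0.05, a=-2.4): (14.877743, 15.101427, 0.006468, 14.840000)
after step 2 (δ=0.46, a=2.7): (17.103696, 15.115825, 0.374091, 15.245000)
after step 3 (δ=0.07, a=-1.9): (19.232295, 15.951465, 0.427536, 14.960000)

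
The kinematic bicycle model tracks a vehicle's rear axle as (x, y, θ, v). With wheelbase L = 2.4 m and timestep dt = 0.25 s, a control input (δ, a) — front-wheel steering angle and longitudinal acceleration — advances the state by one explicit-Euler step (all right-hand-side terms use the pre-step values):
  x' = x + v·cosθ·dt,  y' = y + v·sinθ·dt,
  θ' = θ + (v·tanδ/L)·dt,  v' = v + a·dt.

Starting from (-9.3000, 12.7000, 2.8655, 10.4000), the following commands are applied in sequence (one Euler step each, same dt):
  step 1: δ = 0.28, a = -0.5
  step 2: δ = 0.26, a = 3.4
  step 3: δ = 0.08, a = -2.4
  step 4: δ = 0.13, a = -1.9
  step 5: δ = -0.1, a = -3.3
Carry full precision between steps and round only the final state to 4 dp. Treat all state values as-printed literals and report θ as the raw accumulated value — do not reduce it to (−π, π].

after step 1 (δ=0.28, a=-0.5): (-11.801533, 13.408756, 3.177017, 10.275000)
after step 2 (δ=0.26, a=3.4): (-14.368671, 13.317778, 3.461743, 11.125000)
after step 3 (δ=0.08, a=-2.4): (-17.008600, 12.442492, 3.554650, 10.525000)
after step 4 (δ=0.13, a=-1.9): (-19.418556, 11.386278, 3.697984, 10.050000)
after step 5 (δ=-0.1, a=-3.3): (-21.552087, 10.059363, 3.592947, 9.225000)

(-21.5521, 10.0594, 3.5929, 9.2250)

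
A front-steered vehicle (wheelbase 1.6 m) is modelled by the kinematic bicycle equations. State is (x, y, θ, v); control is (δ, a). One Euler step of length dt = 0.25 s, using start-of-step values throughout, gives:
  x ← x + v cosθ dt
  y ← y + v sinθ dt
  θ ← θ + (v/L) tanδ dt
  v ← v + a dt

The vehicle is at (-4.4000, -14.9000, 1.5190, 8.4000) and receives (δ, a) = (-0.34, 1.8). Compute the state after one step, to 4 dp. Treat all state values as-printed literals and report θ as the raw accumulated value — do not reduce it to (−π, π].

x' = -4.4000 + 8.4000·cos(1.5190)·0.25 = -4.2913
y' = -14.9000 + 8.4000·sin(1.5190)·0.25 = -12.8028
θ' = 1.5190 + (8.4000/1.6)·tan(-0.34)·0.25 = 1.0547
v' = 8.4000 + 1.8000·0.25 = 8.8500

(-4.2913, -12.8028, 1.0547, 8.8500)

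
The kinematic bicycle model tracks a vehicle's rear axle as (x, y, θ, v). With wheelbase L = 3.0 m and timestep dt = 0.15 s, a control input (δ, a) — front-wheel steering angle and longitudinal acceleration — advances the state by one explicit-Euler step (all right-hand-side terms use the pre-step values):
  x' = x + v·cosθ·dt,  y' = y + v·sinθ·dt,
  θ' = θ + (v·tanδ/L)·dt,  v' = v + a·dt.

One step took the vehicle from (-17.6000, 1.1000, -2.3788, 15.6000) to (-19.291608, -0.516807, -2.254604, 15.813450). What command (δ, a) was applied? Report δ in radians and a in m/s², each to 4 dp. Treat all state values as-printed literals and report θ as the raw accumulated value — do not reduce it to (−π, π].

a = (v'−v)/dt = (0.213450)/0.15 = 1.4230
Δθ = θ'−θ = 0.124196;  (v·dt/L) = 15.6000·0.15/3.0 = 0.780000
tan δ = Δθ·L/(v·dt) = 0.159226  →  δ = 0.1579

δ = 0.1579, a = 1.4230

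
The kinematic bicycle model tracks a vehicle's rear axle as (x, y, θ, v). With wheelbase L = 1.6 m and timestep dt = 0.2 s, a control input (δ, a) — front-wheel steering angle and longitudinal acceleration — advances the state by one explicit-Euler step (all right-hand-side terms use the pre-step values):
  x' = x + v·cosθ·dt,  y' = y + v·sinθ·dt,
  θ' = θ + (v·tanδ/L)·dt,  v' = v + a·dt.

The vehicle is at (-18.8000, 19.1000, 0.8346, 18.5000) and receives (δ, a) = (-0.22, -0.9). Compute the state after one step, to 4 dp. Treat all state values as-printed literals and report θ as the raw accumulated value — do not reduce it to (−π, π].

x' = -18.8000 + 18.5000·cos(0.8346)·0.2 = -16.3155
y' = 19.1000 + 18.5000·sin(0.8346)·0.2 = 21.8418
θ' = 0.8346 + (18.5000/1.6)·tan(-0.22)·0.2 = 0.3175
v' = 18.5000 − 0.9000·0.2 = 18.3200

(-16.3155, 21.8418, 0.3175, 18.3200)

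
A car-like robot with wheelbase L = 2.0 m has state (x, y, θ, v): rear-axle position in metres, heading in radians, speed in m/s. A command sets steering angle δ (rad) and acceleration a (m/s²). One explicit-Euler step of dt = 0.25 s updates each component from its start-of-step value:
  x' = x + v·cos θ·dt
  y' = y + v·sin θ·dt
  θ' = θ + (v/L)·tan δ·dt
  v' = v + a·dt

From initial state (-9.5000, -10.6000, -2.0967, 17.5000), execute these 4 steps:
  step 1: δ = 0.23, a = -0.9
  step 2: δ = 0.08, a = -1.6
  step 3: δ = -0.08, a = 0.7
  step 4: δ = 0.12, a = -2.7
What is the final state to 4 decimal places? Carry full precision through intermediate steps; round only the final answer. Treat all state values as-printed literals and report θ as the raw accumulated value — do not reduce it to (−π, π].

after step 1 (δ=0.23, a=-0.9): (-11.696227, -14.383809, -1.584511, 17.275000)
after step 2 (δ=0.08, a=-1.6): (-11.755457, -18.702153, -1.411392, 16.875000)
after step 3 (δ=-0.08, a=0.7): (-11.085814, -22.867418, -1.580503, 17.050000)
after step 4 (δ=0.12, a=-2.7): (-11.127188, -27.129717, -1.323518, 16.375000)

(-11.1272, -27.1297, -1.3235, 16.3750)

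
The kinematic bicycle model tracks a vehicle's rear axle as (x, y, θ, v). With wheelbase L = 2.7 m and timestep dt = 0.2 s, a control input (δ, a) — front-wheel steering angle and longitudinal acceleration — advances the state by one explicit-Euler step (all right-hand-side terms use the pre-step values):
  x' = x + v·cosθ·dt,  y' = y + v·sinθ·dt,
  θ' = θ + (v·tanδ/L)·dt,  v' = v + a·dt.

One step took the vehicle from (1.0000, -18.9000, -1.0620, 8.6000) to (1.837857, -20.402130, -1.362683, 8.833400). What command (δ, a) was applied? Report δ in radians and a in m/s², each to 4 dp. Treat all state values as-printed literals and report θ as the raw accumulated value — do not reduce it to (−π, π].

a = (v'−v)/dt = (0.233400)/0.2 = 1.1670
Δθ = θ'−θ = -0.300683;  (v·dt/L) = 8.6000·0.2/2.7 = 0.637037
tan δ = Δθ·L/(v·dt) = -0.472002  →  δ = -0.4410

δ = -0.4410, a = 1.1670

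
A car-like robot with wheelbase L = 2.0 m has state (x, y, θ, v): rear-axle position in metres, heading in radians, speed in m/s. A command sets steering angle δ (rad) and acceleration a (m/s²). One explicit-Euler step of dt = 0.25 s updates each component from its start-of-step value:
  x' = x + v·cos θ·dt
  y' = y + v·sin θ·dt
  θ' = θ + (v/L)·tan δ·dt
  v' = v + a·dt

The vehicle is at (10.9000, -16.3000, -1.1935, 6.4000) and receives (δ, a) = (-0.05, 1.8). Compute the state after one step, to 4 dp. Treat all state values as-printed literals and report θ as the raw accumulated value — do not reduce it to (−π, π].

x' = 10.9000 + 6.4000·cos(-1.1935)·0.25 = 11.4895
y' = -16.3000 + 6.4000·sin(-1.1935)·0.25 = -17.7875
θ' = -1.1935 + (6.4000/2.0)·tan(-0.05)·0.25 = -1.2335
v' = 6.4000 + 1.8000·0.25 = 6.8500

(11.4895, -17.7875, -1.2335, 6.8500)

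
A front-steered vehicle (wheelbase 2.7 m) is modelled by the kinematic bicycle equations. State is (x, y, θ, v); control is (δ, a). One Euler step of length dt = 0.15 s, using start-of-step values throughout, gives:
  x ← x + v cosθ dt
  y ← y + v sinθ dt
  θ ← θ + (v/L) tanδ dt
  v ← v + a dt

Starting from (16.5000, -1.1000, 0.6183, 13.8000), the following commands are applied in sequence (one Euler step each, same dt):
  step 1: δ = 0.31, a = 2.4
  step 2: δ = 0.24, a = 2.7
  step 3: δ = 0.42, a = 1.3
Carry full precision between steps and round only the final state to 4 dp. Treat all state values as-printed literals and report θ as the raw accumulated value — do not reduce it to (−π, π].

after step 1 (δ=0.31, a=2.4): (18.186771, 0.099877, 0.863884, 14.160000)
after step 2 (δ=0.24, a=2.7): (19.566285, 1.714905, 1.056395, 14.565000)
after step 3 (δ=0.42, a=1.3): (20.641212, 3.616921, 1.417747, 14.760000)

(20.6412, 3.6169, 1.4177, 14.7600)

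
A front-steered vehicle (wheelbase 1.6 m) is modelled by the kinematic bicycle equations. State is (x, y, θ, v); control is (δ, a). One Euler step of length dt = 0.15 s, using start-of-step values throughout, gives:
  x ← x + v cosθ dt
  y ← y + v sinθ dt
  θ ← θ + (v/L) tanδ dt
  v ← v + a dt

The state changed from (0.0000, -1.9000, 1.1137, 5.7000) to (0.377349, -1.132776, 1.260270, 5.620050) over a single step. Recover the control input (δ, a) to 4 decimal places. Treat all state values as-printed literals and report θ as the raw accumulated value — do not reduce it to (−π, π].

a = (v'−v)/dt = (-0.079950)/0.15 = -0.5330
Δθ = θ'−θ = 0.146570;  (v·dt/L) = 5.7000·0.15/1.6 = 0.534375
tan δ = Δθ·L/(v·dt) = 0.274283  →  δ = 0.2677

δ = 0.2677, a = -0.5330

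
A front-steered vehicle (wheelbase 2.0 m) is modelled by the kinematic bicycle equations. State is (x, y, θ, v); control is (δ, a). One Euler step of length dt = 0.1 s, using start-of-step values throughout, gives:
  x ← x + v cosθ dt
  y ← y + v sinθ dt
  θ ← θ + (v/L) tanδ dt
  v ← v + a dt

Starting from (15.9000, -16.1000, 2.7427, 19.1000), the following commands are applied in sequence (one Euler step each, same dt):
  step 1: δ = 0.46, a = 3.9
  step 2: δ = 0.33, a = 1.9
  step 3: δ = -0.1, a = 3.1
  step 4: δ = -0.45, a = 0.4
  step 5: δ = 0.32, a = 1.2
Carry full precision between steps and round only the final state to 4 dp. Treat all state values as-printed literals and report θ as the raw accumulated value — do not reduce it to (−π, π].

(6.5128, -16.5465, 3.3000, 20.1500)

after step 1 (δ=0.46, a=3.9): (14.139951, -15.358159, 3.215854, 19.490000)
after step 2 (δ=0.33, a=1.9): (12.196323, -15.502761, 3.549644, 19.680000)
after step 3 (δ=-0.1, a=3.1): (10.389904, -16.283706, 3.450915, 19.990000)
after step 4 (δ=-0.45, a=0.4): (8.485776, -16.892227, 2.968101, 20.030000)
after step 5 (δ=0.32, a=1.2): (6.512845, -16.546464, 3.299988, 20.150000)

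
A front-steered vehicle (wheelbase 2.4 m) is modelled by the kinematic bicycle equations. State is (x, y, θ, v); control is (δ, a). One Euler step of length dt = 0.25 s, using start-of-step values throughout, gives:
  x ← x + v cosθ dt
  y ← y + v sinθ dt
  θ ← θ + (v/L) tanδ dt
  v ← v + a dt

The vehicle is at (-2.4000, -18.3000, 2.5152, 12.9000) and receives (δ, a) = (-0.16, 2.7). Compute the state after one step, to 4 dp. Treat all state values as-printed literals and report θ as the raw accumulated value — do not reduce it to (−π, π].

(-5.0127, -16.4094, 2.2983, 13.5750)

x' = -2.4000 + 12.9000·cos(2.5152)·0.25 = -5.0127
y' = -18.3000 + 12.9000·sin(2.5152)·0.25 = -16.4094
θ' = 2.5152 + (12.9000/2.4)·tan(-0.16)·0.25 = 2.2983
v' = 12.9000 + 2.7000·0.25 = 13.5750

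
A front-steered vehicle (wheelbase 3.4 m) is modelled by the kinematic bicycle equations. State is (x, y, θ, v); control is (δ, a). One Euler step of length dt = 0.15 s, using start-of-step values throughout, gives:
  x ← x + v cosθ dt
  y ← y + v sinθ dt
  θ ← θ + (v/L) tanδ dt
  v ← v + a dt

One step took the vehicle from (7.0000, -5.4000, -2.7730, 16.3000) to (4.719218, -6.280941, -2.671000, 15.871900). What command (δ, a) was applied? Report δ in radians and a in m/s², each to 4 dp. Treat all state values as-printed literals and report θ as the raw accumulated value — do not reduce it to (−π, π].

δ = 0.1409, a = -2.8540

a = (v'−v)/dt = (-0.428100)/0.15 = -2.8540
Δθ = θ'−θ = 0.102000;  (v·dt/L) = 16.3000·0.15/3.4 = 0.719118
tan δ = Δθ·L/(v·dt) = 0.141840  →  δ = 0.1409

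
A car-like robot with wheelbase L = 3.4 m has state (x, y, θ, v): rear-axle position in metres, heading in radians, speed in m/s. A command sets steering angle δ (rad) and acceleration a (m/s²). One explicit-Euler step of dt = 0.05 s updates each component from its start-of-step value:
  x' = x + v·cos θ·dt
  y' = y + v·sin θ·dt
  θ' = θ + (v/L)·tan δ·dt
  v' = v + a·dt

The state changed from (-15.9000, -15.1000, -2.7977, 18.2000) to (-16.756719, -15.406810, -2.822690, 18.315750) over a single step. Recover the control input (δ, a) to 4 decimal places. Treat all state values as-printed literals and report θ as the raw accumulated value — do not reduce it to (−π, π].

δ = -0.0931, a = 2.3150

a = (v'−v)/dt = (0.115750)/0.05 = 2.3150
Δθ = θ'−θ = -0.024990;  (v·dt/L) = 18.2000·0.05/3.4 = 0.267647
tan δ = Δθ·L/(v·dt) = -0.093369  →  δ = -0.0931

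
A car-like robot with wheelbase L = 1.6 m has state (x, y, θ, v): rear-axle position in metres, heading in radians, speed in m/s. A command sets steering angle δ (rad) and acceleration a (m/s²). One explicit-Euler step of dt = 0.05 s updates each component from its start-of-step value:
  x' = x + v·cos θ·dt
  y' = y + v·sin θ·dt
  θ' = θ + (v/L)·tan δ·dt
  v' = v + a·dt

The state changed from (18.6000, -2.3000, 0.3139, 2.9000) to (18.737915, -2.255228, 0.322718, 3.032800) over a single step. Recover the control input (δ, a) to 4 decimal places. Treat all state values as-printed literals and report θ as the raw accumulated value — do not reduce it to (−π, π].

δ = 0.0970, a = 2.6560

a = (v'−v)/dt = (0.132800)/0.05 = 2.6560
Δθ = θ'−θ = 0.008818;  (v·dt/L) = 2.9000·0.05/1.6 = 0.090625
tan δ = Δθ·L/(v·dt) = 0.097302  →  δ = 0.0970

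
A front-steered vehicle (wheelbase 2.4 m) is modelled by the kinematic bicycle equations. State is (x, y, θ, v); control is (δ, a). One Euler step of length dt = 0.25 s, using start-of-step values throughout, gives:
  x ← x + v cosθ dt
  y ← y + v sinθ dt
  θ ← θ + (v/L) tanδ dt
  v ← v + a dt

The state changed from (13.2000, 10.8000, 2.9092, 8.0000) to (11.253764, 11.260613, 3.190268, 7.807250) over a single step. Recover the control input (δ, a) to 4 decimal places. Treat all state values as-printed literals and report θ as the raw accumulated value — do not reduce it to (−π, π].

δ = 0.3253, a = -0.7710

a = (v'−v)/dt = (-0.192750)/0.25 = -0.7710
Δθ = θ'−θ = 0.281068;  (v·dt/L) = 8.0000·0.25/2.4 = 0.833333
tan δ = Δθ·L/(v·dt) = 0.337282  →  δ = 0.3253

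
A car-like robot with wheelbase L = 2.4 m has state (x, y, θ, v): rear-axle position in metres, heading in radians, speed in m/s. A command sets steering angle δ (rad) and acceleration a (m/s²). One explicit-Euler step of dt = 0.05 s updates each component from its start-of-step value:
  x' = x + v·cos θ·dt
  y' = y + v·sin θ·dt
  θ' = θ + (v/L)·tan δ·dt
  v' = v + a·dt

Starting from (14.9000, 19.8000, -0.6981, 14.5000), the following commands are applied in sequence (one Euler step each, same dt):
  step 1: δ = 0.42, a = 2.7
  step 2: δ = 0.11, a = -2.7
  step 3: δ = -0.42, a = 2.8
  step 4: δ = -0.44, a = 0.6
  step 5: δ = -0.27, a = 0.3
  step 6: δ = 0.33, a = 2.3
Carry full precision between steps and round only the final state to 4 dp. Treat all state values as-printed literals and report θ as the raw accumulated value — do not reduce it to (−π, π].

(18.2436, 17.0237, -0.7878, 14.8000)

after step 1 (δ=0.42, a=2.7): (15.455397, 19.333997, -0.563198, 14.635000)
after step 2 (δ=0.11, a=-2.7): (16.074130, 18.943320, -0.529523, 14.500000)
after step 3 (δ=-0.42, a=2.8): (16.699839, 18.577107, -0.664426, 14.640000)
after step 4 (δ=-0.44, a=0.6): (17.276122, 18.125751, -0.808014, 14.670000)
after step 5 (δ=-0.27, a=0.3): (17.782923, 17.595492, -0.892598, 14.685000)
after step 6 (δ=0.33, a=2.3): (18.243585, 17.023728, -0.787807, 14.800000)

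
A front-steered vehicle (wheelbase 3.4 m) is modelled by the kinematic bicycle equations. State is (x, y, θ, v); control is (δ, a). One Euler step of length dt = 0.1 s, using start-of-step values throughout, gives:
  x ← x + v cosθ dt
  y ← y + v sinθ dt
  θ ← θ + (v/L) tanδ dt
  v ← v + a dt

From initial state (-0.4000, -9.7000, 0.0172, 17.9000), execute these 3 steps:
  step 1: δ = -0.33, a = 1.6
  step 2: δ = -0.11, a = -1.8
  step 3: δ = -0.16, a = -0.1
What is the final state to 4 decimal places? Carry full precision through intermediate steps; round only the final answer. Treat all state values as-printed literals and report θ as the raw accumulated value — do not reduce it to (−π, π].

(4.9160, -10.3558, -0.3067, 17.8700)

after step 1 (δ=-0.33, a=1.6): (1.389735, -9.669214, -0.163129, 18.060000)
after step 2 (δ=-0.11, a=-1.8): (3.171759, -9.962520, -0.221795, 17.880000)
after step 3 (δ=-0.16, a=-0.1): (4.915960, -10.355847, -0.306662, 17.870000)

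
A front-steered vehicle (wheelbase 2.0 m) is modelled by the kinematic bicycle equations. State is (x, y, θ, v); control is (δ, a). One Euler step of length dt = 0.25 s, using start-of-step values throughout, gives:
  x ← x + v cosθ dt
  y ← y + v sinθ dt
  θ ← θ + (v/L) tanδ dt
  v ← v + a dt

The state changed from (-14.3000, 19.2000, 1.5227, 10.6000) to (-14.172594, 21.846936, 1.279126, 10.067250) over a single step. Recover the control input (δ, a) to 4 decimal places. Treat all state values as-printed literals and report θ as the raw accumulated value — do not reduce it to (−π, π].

δ = -0.1818, a = -2.1310

a = (v'−v)/dt = (-0.532750)/0.25 = -2.1310
Δθ = θ'−θ = -0.243574;  (v·dt/L) = 10.6000·0.25/2.0 = 1.325000
tan δ = Δθ·L/(v·dt) = -0.183829  →  δ = -0.1818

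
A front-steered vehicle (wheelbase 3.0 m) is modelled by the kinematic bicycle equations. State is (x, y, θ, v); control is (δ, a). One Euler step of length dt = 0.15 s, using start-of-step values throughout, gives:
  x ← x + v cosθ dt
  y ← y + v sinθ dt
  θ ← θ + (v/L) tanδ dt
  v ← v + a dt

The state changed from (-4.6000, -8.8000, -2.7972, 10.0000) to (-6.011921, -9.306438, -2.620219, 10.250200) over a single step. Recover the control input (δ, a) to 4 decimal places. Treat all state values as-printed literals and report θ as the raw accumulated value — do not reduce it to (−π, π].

a = (v'−v)/dt = (0.250200)/0.15 = 1.6680
Δθ = θ'−θ = 0.176981;  (v·dt/L) = 10.0000·0.15/3.0 = 0.500000
tan δ = Δθ·L/(v·dt) = 0.353962  →  δ = 0.3402

δ = 0.3402, a = 1.6680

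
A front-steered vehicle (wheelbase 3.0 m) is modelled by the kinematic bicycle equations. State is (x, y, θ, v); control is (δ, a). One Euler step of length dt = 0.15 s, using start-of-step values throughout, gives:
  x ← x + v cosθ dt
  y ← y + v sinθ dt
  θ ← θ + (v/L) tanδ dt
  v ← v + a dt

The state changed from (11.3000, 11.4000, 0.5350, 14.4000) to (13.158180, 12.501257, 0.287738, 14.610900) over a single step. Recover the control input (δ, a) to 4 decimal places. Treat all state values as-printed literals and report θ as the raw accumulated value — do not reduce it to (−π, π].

δ = -0.3308, a = 1.4060

a = (v'−v)/dt = (0.210900)/0.15 = 1.4060
Δθ = θ'−θ = -0.247262;  (v·dt/L) = 14.4000·0.15/3.0 = 0.720000
tan δ = Δθ·L/(v·dt) = -0.343419  →  δ = -0.3308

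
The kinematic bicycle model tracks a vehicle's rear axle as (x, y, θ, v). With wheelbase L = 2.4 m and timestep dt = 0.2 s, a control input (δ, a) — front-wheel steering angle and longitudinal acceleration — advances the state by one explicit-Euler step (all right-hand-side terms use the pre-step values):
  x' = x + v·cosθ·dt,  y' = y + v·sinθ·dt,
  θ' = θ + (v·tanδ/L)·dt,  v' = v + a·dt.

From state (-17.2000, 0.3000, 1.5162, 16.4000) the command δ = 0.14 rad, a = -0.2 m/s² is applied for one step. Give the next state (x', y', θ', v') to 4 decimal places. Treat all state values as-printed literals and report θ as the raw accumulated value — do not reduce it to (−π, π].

(-17.0210, 3.5751, 1.7088, 16.3600)

x' = -17.2000 + 16.4000·cos(1.5162)·0.2 = -17.0210
y' = 0.3000 + 16.4000·sin(1.5162)·0.2 = 3.5751
θ' = 1.5162 + (16.4000/2.4)·tan(0.14)·0.2 = 1.7088
v' = 16.4000 − 0.2000·0.2 = 16.3600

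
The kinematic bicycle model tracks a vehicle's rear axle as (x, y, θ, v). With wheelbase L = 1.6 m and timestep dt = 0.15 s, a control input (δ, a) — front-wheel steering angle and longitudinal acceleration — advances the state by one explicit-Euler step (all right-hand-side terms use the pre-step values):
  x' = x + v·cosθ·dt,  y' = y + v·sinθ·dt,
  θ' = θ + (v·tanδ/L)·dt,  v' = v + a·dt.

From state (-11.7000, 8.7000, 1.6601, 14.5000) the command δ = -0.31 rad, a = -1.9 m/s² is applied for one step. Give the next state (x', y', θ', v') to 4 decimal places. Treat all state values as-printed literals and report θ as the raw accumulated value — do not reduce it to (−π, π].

(-11.8940, 10.8663, 1.2247, 14.2150)

x' = -11.7000 + 14.5000·cos(1.6601)·0.15 = -11.8940
y' = 8.7000 + 14.5000·sin(1.6601)·0.15 = 10.8663
θ' = 1.6601 + (14.5000/1.6)·tan(-0.31)·0.15 = 1.2247
v' = 14.5000 − 1.9000·0.15 = 14.2150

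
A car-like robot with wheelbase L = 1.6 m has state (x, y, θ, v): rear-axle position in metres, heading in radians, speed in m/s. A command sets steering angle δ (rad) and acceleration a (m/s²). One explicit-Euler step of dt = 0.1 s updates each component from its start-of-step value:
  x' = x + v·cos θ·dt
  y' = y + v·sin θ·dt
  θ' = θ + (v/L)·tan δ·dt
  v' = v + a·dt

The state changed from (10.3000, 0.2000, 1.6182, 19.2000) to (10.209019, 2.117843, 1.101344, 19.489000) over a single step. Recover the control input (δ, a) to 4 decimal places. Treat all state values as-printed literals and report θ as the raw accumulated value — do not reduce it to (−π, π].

a = (v'−v)/dt = (0.289000)/0.1 = 2.8900
Δθ = θ'−θ = -0.516856;  (v·dt/L) = 19.2000·0.1/1.6 = 1.200000
tan δ = Δθ·L/(v·dt) = -0.430713  →  δ = -0.4067

δ = -0.4067, a = 2.8900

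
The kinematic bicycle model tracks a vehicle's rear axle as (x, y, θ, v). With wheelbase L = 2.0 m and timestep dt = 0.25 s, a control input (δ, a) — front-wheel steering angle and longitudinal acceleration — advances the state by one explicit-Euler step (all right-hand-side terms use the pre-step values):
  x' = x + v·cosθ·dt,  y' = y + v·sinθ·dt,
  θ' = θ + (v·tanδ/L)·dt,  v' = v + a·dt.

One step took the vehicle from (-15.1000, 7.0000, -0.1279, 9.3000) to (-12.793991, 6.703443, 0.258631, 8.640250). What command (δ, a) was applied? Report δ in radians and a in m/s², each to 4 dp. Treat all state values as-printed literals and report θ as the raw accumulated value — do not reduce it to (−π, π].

δ = 0.3210, a = -2.6390

a = (v'−v)/dt = (-0.659750)/0.25 = -2.6390
Δθ = θ'−θ = 0.386531;  (v·dt/L) = 9.3000·0.25/2.0 = 1.162500
tan δ = Δθ·L/(v·dt) = 0.332500  →  δ = 0.3210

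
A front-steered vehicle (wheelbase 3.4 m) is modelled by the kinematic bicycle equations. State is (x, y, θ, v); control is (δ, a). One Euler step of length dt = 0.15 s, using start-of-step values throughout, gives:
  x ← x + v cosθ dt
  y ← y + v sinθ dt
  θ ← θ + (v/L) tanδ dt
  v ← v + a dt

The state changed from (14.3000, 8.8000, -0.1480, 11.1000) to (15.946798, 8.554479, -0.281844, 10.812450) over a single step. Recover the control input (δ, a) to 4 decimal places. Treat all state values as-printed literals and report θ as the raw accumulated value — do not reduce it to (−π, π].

a = (v'−v)/dt = (-0.287550)/0.15 = -1.9170
Δθ = θ'−θ = -0.133844;  (v·dt/L) = 11.1000·0.15/3.4 = 0.489706
tan δ = Δθ·L/(v·dt) = -0.273315  →  δ = -0.2668

δ = -0.2668, a = -1.9170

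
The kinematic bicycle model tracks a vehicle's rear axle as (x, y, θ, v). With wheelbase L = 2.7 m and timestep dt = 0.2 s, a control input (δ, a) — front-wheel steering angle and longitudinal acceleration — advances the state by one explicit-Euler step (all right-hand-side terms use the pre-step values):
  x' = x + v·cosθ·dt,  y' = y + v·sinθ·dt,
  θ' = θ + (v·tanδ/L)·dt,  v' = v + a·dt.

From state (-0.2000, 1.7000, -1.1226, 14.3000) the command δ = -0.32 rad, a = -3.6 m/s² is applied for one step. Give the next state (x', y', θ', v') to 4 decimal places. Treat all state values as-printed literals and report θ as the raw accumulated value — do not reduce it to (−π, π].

(1.0394, -0.8775, -1.4736, 13.5800)

x' = -0.2000 + 14.3000·cos(-1.1226)·0.2 = 1.0394
y' = 1.7000 + 14.3000·sin(-1.1226)·0.2 = -0.8775
θ' = -1.1226 + (14.3000/2.7)·tan(-0.32)·0.2 = -1.4736
v' = 14.3000 − 3.6000·0.2 = 13.5800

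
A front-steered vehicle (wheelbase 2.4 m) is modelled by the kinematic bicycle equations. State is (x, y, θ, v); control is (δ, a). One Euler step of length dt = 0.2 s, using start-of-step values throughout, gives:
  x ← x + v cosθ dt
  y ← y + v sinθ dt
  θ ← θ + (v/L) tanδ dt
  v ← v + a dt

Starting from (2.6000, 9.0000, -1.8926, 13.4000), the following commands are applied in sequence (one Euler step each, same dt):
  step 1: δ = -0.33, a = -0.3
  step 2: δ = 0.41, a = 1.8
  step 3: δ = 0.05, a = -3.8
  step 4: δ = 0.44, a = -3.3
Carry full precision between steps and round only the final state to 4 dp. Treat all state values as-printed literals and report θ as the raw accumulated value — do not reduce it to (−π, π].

after step 1 (δ=-0.33, a=-0.3): (1.752375, 6.457574, -2.275086, 13.340000)
after step 2 (δ=0.41, a=1.8): (0.024864, 4.424367, -1.791921, 13.700000)
after step 3 (δ=0.05, a=-3.8): (-0.576092, 1.751082, -1.734790, 12.940000)
after step 4 (δ=0.44, a=-3.3): (-0.998609, -0.802195, -1.227132, 12.280000)

(-0.9986, -0.8022, -1.2271, 12.2800)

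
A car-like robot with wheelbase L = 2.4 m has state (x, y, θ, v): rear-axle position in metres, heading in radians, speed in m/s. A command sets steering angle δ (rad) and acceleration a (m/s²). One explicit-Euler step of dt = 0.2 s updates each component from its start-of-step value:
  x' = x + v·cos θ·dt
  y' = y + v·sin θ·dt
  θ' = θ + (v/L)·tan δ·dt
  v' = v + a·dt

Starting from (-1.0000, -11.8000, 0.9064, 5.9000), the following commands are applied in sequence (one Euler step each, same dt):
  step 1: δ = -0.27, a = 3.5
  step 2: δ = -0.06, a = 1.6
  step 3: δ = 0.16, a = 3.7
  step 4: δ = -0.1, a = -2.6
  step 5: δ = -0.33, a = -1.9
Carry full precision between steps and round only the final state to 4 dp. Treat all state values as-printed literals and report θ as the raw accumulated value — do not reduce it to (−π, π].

after step 1 (δ=-0.27, a=3.5): (-0.272431, -10.870999, 0.770327, 6.600000)
after step 2 (δ=-0.06, a=1.6): (0.674910, -9.951790, 0.737288, 6.920000)
after step 3 (δ=0.16, a=3.7): (1.699478, -9.021351, 0.830350, 7.660000)
after step 4 (δ=-0.1, a=-2.6): (2.732993, -7.890479, 0.766303, 7.140000)
after step 5 (δ=-0.33, a=-1.9): (3.761837, -6.900195, 0.562500, 6.760000)

(3.7618, -6.9002, 0.5625, 6.7600)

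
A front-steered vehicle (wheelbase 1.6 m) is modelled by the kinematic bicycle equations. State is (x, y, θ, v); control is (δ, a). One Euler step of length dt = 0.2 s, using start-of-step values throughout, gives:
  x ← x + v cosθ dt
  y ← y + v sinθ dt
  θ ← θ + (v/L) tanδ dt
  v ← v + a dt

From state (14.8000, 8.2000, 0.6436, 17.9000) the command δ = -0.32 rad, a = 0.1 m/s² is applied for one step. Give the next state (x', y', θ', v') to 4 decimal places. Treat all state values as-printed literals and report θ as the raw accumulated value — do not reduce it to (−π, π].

x' = 14.8000 + 17.9000·cos(0.6436)·0.2 = 17.6638
y' = 8.2000 + 17.9000·sin(0.6436)·0.2 = 10.3483
θ' = 0.6436 + (17.9000/1.6)·tan(-0.32)·0.2 = -0.0979
v' = 17.9000 + 0.1000·0.2 = 17.9200

(17.6638, 10.3483, -0.0979, 17.9200)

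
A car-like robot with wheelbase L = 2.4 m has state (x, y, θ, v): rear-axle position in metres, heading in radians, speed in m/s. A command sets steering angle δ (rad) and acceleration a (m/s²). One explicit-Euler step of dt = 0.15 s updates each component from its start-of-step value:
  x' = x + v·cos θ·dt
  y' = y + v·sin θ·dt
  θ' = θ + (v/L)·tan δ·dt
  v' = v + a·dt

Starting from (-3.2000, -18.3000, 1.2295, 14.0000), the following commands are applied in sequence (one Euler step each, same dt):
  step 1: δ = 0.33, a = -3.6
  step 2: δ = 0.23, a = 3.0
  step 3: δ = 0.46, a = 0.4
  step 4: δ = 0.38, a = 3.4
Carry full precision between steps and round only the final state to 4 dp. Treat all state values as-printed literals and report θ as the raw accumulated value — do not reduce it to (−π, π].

after step 1 (δ=0.33, a=-3.6): (-2.497111, -16.321125, 1.529209, 13.460000)
after step 2 (δ=0.23, a=3.0): (-2.413171, -14.303870, 1.726182, 13.910000)
after step 3 (δ=0.46, a=0.4): (-2.736081, -12.242509, 2.156913, 13.970000)
after step 4 (δ=0.38, a=3.4): (-3.895165, -10.496759, 2.505650, 14.480000)

(-3.8952, -10.4968, 2.5057, 14.4800)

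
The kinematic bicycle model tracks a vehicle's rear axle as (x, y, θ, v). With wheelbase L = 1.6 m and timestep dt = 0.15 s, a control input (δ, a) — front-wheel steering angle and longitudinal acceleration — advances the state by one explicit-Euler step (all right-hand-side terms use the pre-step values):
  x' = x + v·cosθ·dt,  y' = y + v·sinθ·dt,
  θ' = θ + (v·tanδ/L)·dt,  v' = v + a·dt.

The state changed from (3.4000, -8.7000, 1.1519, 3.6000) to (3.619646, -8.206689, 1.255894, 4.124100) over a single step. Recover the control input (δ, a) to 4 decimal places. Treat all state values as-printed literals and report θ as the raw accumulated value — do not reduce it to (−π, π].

δ = 0.2989, a = 3.4940

a = (v'−v)/dt = (0.524100)/0.15 = 3.4940
Δθ = θ'−θ = 0.103994;  (v·dt/L) = 3.6000·0.15/1.6 = 0.337500
tan δ = Δθ·L/(v·dt) = 0.308130  →  δ = 0.2989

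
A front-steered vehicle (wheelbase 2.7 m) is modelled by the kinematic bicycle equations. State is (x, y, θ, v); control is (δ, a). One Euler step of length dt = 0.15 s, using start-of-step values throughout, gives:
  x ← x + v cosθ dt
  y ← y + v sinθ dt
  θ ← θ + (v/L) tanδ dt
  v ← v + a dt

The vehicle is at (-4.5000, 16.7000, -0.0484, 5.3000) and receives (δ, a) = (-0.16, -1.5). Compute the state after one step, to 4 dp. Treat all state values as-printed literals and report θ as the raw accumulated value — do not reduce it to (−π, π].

(-3.7059, 16.6615, -0.0959, 5.0750)

x' = -4.5000 + 5.3000·cos(-0.0484)·0.15 = -3.7059
y' = 16.7000 + 5.3000·sin(-0.0484)·0.15 = 16.6615
θ' = -0.0484 + (5.3000/2.7)·tan(-0.16)·0.15 = -0.0959
v' = 5.3000 − 1.5000·0.15 = 5.0750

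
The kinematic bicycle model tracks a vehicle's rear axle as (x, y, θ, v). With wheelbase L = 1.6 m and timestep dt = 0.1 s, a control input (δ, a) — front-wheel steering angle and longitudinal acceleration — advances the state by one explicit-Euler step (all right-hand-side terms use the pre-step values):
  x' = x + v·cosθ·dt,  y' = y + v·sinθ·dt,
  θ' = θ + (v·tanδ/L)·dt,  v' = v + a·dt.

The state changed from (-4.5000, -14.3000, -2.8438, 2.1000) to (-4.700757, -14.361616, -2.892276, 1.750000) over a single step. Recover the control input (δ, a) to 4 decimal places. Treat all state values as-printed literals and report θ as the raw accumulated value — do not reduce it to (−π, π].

a = (v'−v)/dt = (-0.350000)/0.1 = -3.5000
Δθ = θ'−θ = -0.048476;  (v·dt/L) = 2.1000·0.1/1.6 = 0.131250
tan δ = Δθ·L/(v·dt) = -0.369341  →  δ = -0.3538

δ = -0.3538, a = -3.5000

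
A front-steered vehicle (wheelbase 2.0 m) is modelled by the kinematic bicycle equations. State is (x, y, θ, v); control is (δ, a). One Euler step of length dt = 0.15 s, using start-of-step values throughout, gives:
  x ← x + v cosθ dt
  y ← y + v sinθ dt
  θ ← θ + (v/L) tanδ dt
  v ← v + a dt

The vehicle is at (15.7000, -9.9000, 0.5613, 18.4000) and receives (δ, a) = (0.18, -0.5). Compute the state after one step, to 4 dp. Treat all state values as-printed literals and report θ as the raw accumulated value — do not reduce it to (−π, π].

(18.0365, -8.4309, 0.8124, 18.3250)

x' = 15.7000 + 18.4000·cos(0.5613)·0.15 = 18.0365
y' = -9.9000 + 18.4000·sin(0.5613)·0.15 = -8.4309
θ' = 0.5613 + (18.4000/2.0)·tan(0.18)·0.15 = 0.8124
v' = 18.4000 − 0.5000·0.15 = 18.3250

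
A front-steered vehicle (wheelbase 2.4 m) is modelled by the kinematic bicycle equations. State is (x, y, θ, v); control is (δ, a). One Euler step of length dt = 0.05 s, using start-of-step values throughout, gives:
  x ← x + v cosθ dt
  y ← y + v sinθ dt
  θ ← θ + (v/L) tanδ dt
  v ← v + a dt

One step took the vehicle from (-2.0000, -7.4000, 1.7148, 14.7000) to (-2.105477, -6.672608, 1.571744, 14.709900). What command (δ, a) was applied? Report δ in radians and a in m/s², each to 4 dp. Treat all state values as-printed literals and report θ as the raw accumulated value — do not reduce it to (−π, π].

a = (v'−v)/dt = (0.009900)/0.05 = 0.1980
Δθ = θ'−θ = -0.143056;  (v·dt/L) = 14.7000·0.05/2.4 = 0.306250
tan δ = Δθ·L/(v·dt) = -0.467122  →  δ = -0.4370

δ = -0.4370, a = 0.1980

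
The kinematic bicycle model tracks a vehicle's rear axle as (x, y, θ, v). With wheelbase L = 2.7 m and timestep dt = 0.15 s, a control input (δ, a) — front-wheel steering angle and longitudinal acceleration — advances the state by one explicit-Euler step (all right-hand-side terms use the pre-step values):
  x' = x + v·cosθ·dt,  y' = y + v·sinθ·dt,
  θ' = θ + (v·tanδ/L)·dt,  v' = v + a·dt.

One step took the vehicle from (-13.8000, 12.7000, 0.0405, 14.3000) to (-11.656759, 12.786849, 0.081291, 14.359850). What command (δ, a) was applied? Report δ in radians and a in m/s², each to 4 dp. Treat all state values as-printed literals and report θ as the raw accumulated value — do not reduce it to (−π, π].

δ = 0.0513, a = 0.3990

a = (v'−v)/dt = (0.059850)/0.15 = 0.3990
Δθ = θ'−θ = 0.040791;  (v·dt/L) = 14.3000·0.15/2.7 = 0.794444
tan δ = Δθ·L/(v·dt) = 0.051345  →  δ = 0.0513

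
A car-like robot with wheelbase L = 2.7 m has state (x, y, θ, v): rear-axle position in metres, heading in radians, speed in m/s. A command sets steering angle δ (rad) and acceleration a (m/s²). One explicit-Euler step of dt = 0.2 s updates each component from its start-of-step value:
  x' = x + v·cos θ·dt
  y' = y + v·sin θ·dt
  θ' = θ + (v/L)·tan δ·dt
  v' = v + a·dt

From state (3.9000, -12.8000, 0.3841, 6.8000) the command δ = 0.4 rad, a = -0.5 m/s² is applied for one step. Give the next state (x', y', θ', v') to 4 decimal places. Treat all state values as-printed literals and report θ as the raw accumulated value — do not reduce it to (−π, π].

x' = 3.9000 + 6.8000·cos(0.3841)·0.2 = 5.1609
y' = -12.8000 + 6.8000·sin(0.3841)·0.2 = -12.2904
θ' = 0.3841 + (6.8000/2.7)·tan(0.4)·0.2 = 0.5971
v' = 6.8000 − 0.5000·0.2 = 6.7000

(5.1609, -12.2904, 0.5971, 6.7000)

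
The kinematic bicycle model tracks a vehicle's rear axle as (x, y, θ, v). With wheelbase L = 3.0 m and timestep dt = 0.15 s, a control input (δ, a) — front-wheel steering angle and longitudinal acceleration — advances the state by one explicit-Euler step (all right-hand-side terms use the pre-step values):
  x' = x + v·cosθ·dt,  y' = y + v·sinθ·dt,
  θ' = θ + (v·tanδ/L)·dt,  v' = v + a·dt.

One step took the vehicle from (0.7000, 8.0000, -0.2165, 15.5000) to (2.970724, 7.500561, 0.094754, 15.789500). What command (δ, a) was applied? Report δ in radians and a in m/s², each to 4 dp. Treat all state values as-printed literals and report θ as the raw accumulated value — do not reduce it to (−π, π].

δ = 0.3819, a = 1.9300

a = (v'−v)/dt = (0.289500)/0.15 = 1.9300
Δθ = θ'−θ = 0.311254;  (v·dt/L) = 15.5000·0.15/3.0 = 0.775000
tan δ = Δθ·L/(v·dt) = 0.401618  →  δ = 0.3819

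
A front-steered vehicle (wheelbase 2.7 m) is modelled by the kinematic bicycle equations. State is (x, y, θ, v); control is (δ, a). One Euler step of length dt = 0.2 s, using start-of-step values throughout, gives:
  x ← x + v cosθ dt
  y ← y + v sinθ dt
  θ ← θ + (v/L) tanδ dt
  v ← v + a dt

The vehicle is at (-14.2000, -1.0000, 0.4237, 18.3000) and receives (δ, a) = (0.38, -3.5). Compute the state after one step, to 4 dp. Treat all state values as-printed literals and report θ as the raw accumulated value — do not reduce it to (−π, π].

(-10.8636, 0.5048, 0.9651, 17.6000)

x' = -14.2000 + 18.3000·cos(0.4237)·0.2 = -10.8636
y' = -1.0000 + 18.3000·sin(0.4237)·0.2 = 0.5048
θ' = 0.4237 + (18.3000/2.7)·tan(0.38)·0.2 = 0.9651
v' = 18.3000 − 3.5000·0.2 = 17.6000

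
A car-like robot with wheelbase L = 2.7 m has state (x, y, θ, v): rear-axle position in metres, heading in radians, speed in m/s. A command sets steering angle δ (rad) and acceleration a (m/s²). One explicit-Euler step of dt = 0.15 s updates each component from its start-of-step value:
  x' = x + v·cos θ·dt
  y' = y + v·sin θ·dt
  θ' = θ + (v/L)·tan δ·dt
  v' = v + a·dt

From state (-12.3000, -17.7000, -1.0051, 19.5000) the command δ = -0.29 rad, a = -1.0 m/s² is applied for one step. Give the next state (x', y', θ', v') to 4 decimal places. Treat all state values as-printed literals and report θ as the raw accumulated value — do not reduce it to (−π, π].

(-10.7322, -20.1693, -1.3284, 19.3500)

x' = -12.3000 + 19.5000·cos(-1.0051)·0.15 = -10.7322
y' = -17.7000 + 19.5000·sin(-1.0051)·0.15 = -20.1693
θ' = -1.0051 + (19.5000/2.7)·tan(-0.29)·0.15 = -1.3284
v' = 19.5000 − 1.0000·0.15 = 19.3500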